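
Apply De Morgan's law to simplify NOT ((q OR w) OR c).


De Morgan: the negation of a disjunction is the conjunction of the negations.
Distribute NOT across OR, flipping it to AND, and negate each literal.

((NOT q) AND (NOT w)) AND (NOT c)


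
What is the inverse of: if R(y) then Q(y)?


The inverse of (P → Q) is (¬P → ¬Q). It is equivalent to the converse, not to the original.
Here P = 'R(y)' and Q = 'Q(y)'.

If not (R(y)), then not (Q(y)).


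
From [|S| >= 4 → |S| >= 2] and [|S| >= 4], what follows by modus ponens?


Modus ponens: from (P → Q) and P, infer Q.
P = '|S| >= 4' is asserted, and P → Q holds, so Q follows.

|S| >= 2.


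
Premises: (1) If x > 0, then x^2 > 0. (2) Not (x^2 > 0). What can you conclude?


Modus tollens: from (P → Q) and ¬Q, infer ¬P.
Q = 'x^2 > 0' is denied; since P → Q, P must also fail.

Not (x > 0).


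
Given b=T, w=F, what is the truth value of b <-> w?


Biconditional is true when both operands have the same truth value.
Substitute: b=T, w=F.
T <-> F evaluates to F.

F


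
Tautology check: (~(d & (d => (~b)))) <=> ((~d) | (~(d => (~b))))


Build the truth table over {b, d}:
b | d | φ
---------
False | False | True
True | False | True
False | True | True
True | True | True
Every row evaluates to true.

Yes, it is a tautology.


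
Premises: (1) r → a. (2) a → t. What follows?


Hypothetical syllogism: from (P → Q) and (Q → R), infer (P → R).
Chain the two implications through the shared middle term 'a'.

r → t


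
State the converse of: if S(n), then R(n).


The converse of (P → Q) is (Q → P). It is not in general equivalent to the original.
Here P = 'S(n)' and Q = 'R(n)'.

If R(n), then S(n).


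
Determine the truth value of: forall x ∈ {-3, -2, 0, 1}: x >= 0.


Evaluate the predicate on each element: -3:False, -2:False, 0:True, 1:True.
Counterexample x = -3 fails the predicate.

False


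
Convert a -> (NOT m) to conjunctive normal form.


Step 1: Rewrite a → (¬m) as ¬a ∨ (¬m).

(NOT a) OR (NOT m)


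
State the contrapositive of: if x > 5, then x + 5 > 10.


The contrapositive of (P → Q) is (¬Q → ¬P); it is logically equivalent to the original.
Here P = 'x > 5' and Q = 'x + 5 > 10'.

If not (x + 5 > 10), then not (x > 5).


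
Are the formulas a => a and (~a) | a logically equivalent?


Compare truth tables:
a | φ | ψ
---------
False | True | True
True | True | True
The columns φ and ψ agree on every row.

Yes, they are logically equivalent.


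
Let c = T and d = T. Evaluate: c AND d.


Conjunction is true only when both operands are true.
Substitute: c=T, d=T.
T AND T evaluates to T.

T


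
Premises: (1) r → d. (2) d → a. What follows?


Hypothetical syllogism: from (P → Q) and (Q → R), infer (P → R).
Chain the two implications through the shared middle term 'd'.

r → a


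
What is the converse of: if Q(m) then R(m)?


The converse of (P → Q) is (Q → P). It is not in general equivalent to the original.
Here P = 'Q(m)' and Q = 'R(m)'.

If R(m), then Q(m).


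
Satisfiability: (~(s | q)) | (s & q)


Search for a satisfying assignment over {q, s}.
Try q=False, s=False: the formula evaluates to True.
A satisfying assignment exists.

Satisfiable.


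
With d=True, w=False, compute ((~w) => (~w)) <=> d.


Substitute d=True, w=False:
~w = True
~w = True
(~w) => (~w) = True => True = True
((~w) => (~w)) <=> d = True <=> True = True

True


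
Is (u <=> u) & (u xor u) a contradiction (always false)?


Truth table over {u}:
u | φ
-----
False | False
True | False
Every row is false.

Yes, it is a contradiction.


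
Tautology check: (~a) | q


Build the truth table over {a, q}:
a | q | φ
---------
False | False | True
True | False | False
False | True | True
True | True | True
Counterexample at row 2: with a=True, q=False, the formula is False.

No, it is not a tautology.


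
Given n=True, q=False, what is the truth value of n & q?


Conjunction is true only when both operands are true.
Substitute: n=True, q=False.
True & False evaluates to False.

False


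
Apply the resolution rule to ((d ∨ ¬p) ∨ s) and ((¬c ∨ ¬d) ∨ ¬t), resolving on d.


The clauses contain complementary literals d and ¬d.
Resolution eliminates this pair and disjoins the remaining literals (merging duplicates).

(((¬p ∨ s) ∨ ¬t) ∨ ¬c)


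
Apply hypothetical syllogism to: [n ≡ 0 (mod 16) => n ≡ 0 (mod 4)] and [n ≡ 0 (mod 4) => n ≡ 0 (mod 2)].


Hypothetical syllogism: from (P → Q) and (Q → R), infer (P → R).
Chain the two implications through the shared middle term 'n ≡ 0 (mod 4)'.

n ≡ 0 (mod 16) => n ≡ 0 (mod 2)


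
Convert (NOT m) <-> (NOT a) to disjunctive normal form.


Step 1: (¬m) ↔ (¬a) is true exactly when both agree: ((¬m) ∧ (¬a)) ∨ (¬(¬m) ∧ ¬(¬a)).
Step 2: Eliminate any double negations (¬¬X = X).

((NOT m) AND (NOT a)) OR (m AND a)


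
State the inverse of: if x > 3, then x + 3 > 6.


The inverse of (P → Q) is (¬P → ¬Q). It is equivalent to the converse, not to the original.
Here P = 'x > 3' and Q = 'x + 3 > 6'.

If not (x > 3), then not (x + 3 > 6).


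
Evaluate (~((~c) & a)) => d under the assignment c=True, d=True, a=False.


Substitute c=True, d=True, a=False:
~c = False
(~c) & a = False & False = False
~((~c) & a) = True
(~((~c) & a)) => d = True => True = True

True


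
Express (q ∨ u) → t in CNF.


Step 1: Rewrite as ¬(q ∨ u) ∨ t = (¬q ∧ ¬u) ∨ t.
Step 2: Distribute ∨ over ∧.

((¬q) ∨ t) ∧ ((¬u) ∨ t)


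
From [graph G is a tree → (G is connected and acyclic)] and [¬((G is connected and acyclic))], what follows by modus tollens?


Modus tollens: from (P → Q) and ¬Q, infer ¬P.
Q = '(G is connected and acyclic)' is denied; since P → Q, P must also fail.

Not (graph G is a tree).


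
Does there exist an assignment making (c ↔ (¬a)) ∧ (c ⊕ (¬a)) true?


Check all 4 assignments over {a, c}:
a | c | φ
---------
F | F | F
T | F | F
F | T | F
T | T | F
No assignment makes the formula true.

Unsatisfiable.


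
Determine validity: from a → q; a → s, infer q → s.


This is (no valid rule). There exist truth assignments where the premises are all true but the conclusion is false.

Invalid.


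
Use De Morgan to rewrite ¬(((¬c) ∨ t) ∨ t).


De Morgan: the negation of a disjunction is the conjunction of the negations.
Distribute ¬ across ∨, flipping it to ∧, and negate each literal.

(c ∧ (¬t)) ∧ (¬t)


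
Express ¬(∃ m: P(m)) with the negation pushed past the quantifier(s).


¬(∀ x: φ) = ∃ x: ¬φ, and ¬(∃ x: φ) = ∀ x: ¬φ.
Apply to the existential statement.

∀ m: ¬(P(m))


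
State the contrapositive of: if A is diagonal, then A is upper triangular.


The contrapositive of (P → Q) is (¬Q → ¬P); it is logically equivalent to the original.
Here P = 'A is diagonal' and Q = 'A is upper triangular'.

If not (A is upper triangular), then not (A is diagonal).


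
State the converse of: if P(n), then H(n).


The converse of (P → Q) is (Q → P). It is not in general equivalent to the original.
Here P = 'P(n)' and Q = 'H(n)'.

If H(n), then P(n).


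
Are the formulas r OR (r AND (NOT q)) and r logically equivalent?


Compare truth tables:
q | r | φ | ψ
-------------
F | F | F | F
T | F | F | F
F | T | T | T
T | T | T | T
The columns φ and ψ agree on every row.

Yes, they are logically equivalent.


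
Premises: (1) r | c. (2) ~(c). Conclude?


Disjunctive syllogism: from (P ∨ Q) and ¬P, infer Q.
One disjunct, 'c', is ruled out; the other must hold.

r


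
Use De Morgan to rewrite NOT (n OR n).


De Morgan: the negation of a disjunction is the conjunction of the negations.
Distribute NOT across OR, flipping it to AND, and negate each literal.

(NOT n) AND (NOT n)


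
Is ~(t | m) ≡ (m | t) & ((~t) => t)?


Compare truth tables:
m | t | φ | ψ
-------------
False | False | True | False
True | False | False | False
False | True | False | True
True | True | False | True
They differ at row 1 (m=False, t=False): φ=True but ψ=False.

No, they are not logically equivalent.


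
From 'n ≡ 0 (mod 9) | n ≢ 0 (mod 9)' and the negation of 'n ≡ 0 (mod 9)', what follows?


Disjunctive syllogism: from (P ∨ Q) and ¬P, infer Q.
One disjunct, 'n ≡ 0 (mod 9)', is ruled out; the other must hold.

n ≢ 0 (mod 9)


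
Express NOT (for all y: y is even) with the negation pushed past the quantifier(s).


¬(for all x: φ) = there exists x: ¬φ, and ¬(there exists x: φ) = for all x: ¬φ.
Apply to the universal statement.

there exists y: NOT(y is even)


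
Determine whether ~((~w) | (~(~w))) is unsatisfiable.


Truth table over {w}:
w | φ
-----
False | False
True | False
Every row is false.

Yes, it is a contradiction.


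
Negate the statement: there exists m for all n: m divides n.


Negation flips each quantifier (∀↔∃) and negates the inner predicate.
¬(there exists m for all n: φ) = for all m there exists n: ¬φ.

for all m there exists n: NOT(m divides n)


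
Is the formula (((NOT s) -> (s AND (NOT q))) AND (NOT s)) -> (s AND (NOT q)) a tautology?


Build the truth table over {q, s}:
q | s | φ
---------
F | F | T
T | F | T
F | T | T
T | T | T
Every row evaluates to true.

Yes, it is a tautology.


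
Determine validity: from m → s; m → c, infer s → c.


This is (no valid rule). There exist truth assignments where the premises are all true but the conclusion is false.

Invalid.


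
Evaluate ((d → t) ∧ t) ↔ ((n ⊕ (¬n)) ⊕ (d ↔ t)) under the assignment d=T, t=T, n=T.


Substitute d=T, t=T, n=T:
d → t = T → T = T
(d → t) ∧ t = T ∧ T = T
¬n = F
n ⊕ (¬n) = T ⊕ F = T
d ↔ t = T ↔ T = T
(n ⊕ (¬n)) ⊕ (d ↔ t) = T ⊕ T = F
((d → t) ∧ t) ↔ ((n ⊕ (¬n)) ⊕ (d ↔ t)) = T ↔ F = F

F


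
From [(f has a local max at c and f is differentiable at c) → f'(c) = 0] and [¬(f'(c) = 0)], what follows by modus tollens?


Modus tollens: from (P → Q) and ¬Q, infer ¬P.
Q = 'f'(c) = 0' is denied; since P → Q, P must also fail.

Not ((f has a local max at c and f is differentiable at c)).


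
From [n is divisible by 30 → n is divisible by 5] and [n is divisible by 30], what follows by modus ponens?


Modus ponens: from (P → Q) and P, infer Q.
P = 'n is divisible by 30' is asserted, and P → Q holds, so Q follows.

n is divisible by 5.


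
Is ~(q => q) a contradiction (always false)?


Truth table over {q}:
q | φ
-----
False | False
True | False
Every row is false.

Yes, it is a contradiction.


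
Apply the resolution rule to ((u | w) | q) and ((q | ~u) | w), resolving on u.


The clauses contain complementary literals u and ~u.
Resolution eliminates this pair and disjoins the remaining literals (merging duplicates).

(w | q)


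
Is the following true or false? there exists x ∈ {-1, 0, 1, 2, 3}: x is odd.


Evaluate the predicate on each element: -1:T, 0:F, 1:T, 2:F, 3:T.
Witness x = -1 satisfies the predicate.

T


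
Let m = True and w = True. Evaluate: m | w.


Disjunction is false only when both operands are false.
Substitute: m=True, w=True.
True | True evaluates to True.

True


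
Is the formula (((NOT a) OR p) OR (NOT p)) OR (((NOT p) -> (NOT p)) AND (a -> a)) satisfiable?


Search for a satisfying assignment over {a, p}.
Try a=F, p=F: the formula evaluates to T.
A satisfying assignment exists.

Satisfiable.


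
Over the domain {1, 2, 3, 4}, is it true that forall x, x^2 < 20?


Evaluate the predicate on each element: 1:True, 2:True, 3:True, 4:True.
Every element satisfies the predicate.

True


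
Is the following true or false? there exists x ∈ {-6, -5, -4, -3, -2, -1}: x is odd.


Evaluate the predicate on each element: -6:F, -5:T, -4:F, -3:T, -2:F, -1:T.
Witness x = -5 satisfies the predicate.

T


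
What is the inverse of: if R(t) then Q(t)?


The inverse of (P → Q) is (¬P → ¬Q). It is equivalent to the converse, not to the original.
Here P = 'R(t)' and Q = 'Q(t)'.

If not (R(t)), then not (Q(t)).


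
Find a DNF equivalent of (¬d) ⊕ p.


Step 1: (¬d) ⊕ p is true exactly when they disagree: ((¬d) ∧ ¬p) ∨ (¬(¬d) ∧ p).
Step 2: Eliminate any double negations (¬¬X = X).

((¬d) ∧ (¬p)) ∨ (d ∧ p)


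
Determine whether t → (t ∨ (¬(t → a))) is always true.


Build the truth table over {a, t}:
a | t | φ
---------
F | F | T
T | F | T
F | T | T
T | T | T
Every row evaluates to true.

Yes, it is a tautology.


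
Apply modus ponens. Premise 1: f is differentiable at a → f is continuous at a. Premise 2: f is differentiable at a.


Modus ponens: from (P → Q) and P, infer Q.
P = 'f is differentiable at a' is asserted, and P → Q holds, so Q follows.

f is continuous at a.


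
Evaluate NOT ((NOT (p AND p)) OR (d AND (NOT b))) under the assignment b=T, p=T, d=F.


Substitute b=T, p=T, d=F:
p AND p = T AND T = T
NOT (p AND p) = F
NOT b = F
d AND (NOT b) = F AND F = F
(NOT (p AND p)) OR (d AND (NOT b)) = F OR F = F
NOT ((NOT (p AND p)) OR (d AND (NOT b))) = T

T


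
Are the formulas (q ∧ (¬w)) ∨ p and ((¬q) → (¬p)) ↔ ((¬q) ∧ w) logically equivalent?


Compare truth tables:
p | q | w | φ | ψ
-----------------
F | F | F | F | F
T | F | F | T | T
F | T | F | T | F
T | T | F | T | F
F | F | T | F | T
T | F | T | T | F
F | T | T | F | F
T | T | T | T | F
They differ at row 3 (p=F, q=T, w=F): φ=T but ψ=F.

No, they are not logically equivalent.


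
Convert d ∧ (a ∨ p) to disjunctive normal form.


Step 1: Distribute ∧ over ∨: d ∧ (a ∨ p) = (d ∧ a) ∨ (d ∧ p).

(d ∧ a) ∨ (d ∧ p)


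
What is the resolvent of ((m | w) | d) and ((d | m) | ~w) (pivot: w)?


The clauses contain complementary literals w and ~w.
Resolution eliminates this pair and disjoins the remaining literals (merging duplicates).

(m | d)


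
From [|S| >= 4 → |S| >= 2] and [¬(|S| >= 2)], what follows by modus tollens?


Modus tollens: from (P → Q) and ¬Q, infer ¬P.
Q = '|S| >= 2' is denied; since P → Q, P must also fail.

Not (|S| >= 4).


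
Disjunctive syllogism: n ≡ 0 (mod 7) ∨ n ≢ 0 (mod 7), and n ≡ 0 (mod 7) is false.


Disjunctive syllogism: from (P ∨ Q) and ¬P, infer Q.
One disjunct, 'n ≡ 0 (mod 7)', is ruled out; the other must hold.

n ≢ 0 (mod 7)


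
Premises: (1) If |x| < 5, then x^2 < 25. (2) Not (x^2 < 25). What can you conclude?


Modus tollens: from (P → Q) and ¬Q, infer ¬P.
Q = 'x^2 < 25' is denied; since P → Q, P must also fail.

Not (|x| < 5).


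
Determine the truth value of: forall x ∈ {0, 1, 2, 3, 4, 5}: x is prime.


Evaluate the predicate on each element: 0:False, 1:False, 2:True, 3:True, 4:False, 5:True.
Counterexample x = 0 fails the predicate.

False


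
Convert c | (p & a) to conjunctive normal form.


Step 1: Distribute ∨ over ∧: c ∨ (p ∧ a) = (c ∨ p) ∧ (c ∨ a).

(c | p) & (c | a)


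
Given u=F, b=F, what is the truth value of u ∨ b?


Disjunction is false only when both operands are false.
Substitute: u=F, b=F.
F ∨ F evaluates to F.

F


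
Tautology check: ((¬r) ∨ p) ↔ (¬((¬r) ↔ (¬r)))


Build the truth table over {p, r}:
p | r | φ
---------
F | F | F
T | F | F
F | T | T
T | T | F
Counterexample at row 1: with p=F, r=F, the formula is F.

No, it is not a tautology.


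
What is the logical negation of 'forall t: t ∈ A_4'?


¬(forall x: φ) = exists x: ¬φ, and ¬(exists x: φ) = forall x: ¬φ.
Apply to the universal statement.

exists t: ~(t ∈ A_4)


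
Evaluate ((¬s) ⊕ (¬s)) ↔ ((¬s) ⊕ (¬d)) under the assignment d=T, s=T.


Substitute d=T, s=T:
¬s = F
¬s = F
(¬s) ⊕ (¬s) = F ⊕ F = F
¬s = F
¬d = F
(¬s) ⊕ (¬d) = F ⊕ F = F
((¬s) ⊕ (¬s)) ↔ ((¬s) ⊕ (¬d)) = F ↔ F = T

T


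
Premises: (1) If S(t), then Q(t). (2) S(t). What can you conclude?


Modus ponens: from (P → Q) and P, infer Q.
P = 'S(t)' is asserted, and P → Q holds, so Q follows.

Q(t).


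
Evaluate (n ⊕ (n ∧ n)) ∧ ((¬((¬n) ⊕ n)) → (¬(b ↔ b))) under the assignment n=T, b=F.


Substitute n=T, b=F:
n ∧ n = T ∧ T = T
n ⊕ (n ∧ n) = T ⊕ T = F
¬n = F
(¬n) ⊕ n = F ⊕ T = T
¬((¬n) ⊕ n) = F
b ↔ b = F ↔ F = T
¬(b ↔ b) = F
(¬((¬n) ⊕ n)) → (¬(b ↔ b)) = F → F = T
(n ⊕ (n ∧ n)) ∧ ((¬((¬n) ⊕ n)) → (¬(b ↔ b))) = F ∧ T = F

F


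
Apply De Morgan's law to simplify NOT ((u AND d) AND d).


De Morgan: the negation of a conjunction is the disjunction of the negations.
Distribute NOT across AND, flipping it to OR, and negate each literal.

((NOT u) OR (NOT d)) OR (NOT d)


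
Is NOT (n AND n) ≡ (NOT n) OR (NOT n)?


Compare truth tables:
n | φ | ψ
---------
F | T | T
T | F | F
The columns φ and ψ agree on every row.

Yes, they are logically equivalent.


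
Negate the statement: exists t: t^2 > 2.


¬(forall x: φ) = exists x: ¬φ, and ¬(exists x: φ) = forall x: ¬φ.
Apply to the existential statement.

forall t: ~(t^2 > 2)


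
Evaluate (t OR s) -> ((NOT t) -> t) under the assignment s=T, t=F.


Substitute s=T, t=F:
t OR s = F OR T = T
NOT t = T
(NOT t) -> t = T -> F = F
(t OR s) -> ((NOT t) -> t) = T -> F = F

F


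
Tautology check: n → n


Build the truth table over {n}:
n | φ
-----
F | T
T | T
Every row evaluates to true.

Yes, it is a tautology.


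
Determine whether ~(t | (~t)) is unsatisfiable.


Truth table over {t}:
t | φ
-----
False | False
True | False
Every row is false.

Yes, it is a contradiction.


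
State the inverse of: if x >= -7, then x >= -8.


The inverse of (P → Q) is (¬P → ¬Q). It is equivalent to the converse, not to the original.
Here P = 'x >= -7' and Q = 'x >= -8'.

If not (x >= -7), then not (x >= -8).


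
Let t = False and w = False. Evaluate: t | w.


Disjunction is false only when both operands are false.
Substitute: t=False, w=False.
False | False evaluates to False.

False


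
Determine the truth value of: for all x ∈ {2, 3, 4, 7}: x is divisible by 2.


Evaluate the predicate on each element: 2:T, 3:F, 4:T, 7:F.
Counterexample x = 3 fails the predicate.

F


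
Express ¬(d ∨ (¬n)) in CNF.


Step 1: Apply De Morgan: ¬(d ∨ (¬n)) = ¬d ∧ ¬(¬n).
Step 2: Eliminate any double negations (¬¬X = X).

(¬d) ∧ n


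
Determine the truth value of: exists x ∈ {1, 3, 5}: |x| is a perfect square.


Evaluate the predicate on each element: 1:True, 3:False, 5:False.
Witness x = 1 satisfies the predicate.

True


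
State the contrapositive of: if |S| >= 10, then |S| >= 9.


The contrapositive of (P → Q) is (¬Q → ¬P); it is logically equivalent to the original.
Here P = '|S| >= 10' and Q = '|S| >= 9'.

If not (|S| >= 9), then not (|S| >= 10).


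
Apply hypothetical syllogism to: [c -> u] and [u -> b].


Hypothetical syllogism: from (P → Q) and (Q → R), infer (P → R).
Chain the two implications through the shared middle term 'u'.

c -> b


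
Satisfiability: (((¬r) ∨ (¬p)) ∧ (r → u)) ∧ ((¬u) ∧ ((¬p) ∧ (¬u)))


Search for a satisfying assignment over {p, r, u}.
Try p=F, r=F, u=F: the formula evaluates to T.
A satisfying assignment exists.

Satisfiable.


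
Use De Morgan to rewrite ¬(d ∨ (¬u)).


De Morgan: the negation of a disjunction is the conjunction of the negations.
Distribute ¬ across ∨, flipping it to ∧, and negate each literal.

(¬d) ∧ u


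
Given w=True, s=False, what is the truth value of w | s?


Disjunction is false only when both operands are false.
Substitute: w=True, s=False.
True | False evaluates to True.

True


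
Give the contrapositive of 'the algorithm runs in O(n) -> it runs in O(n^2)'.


The contrapositive of (P → Q) is (¬Q → ¬P); it is logically equivalent to the original.
Here P = 'the algorithm runs in O(n)' and Q = 'it runs in O(n^2)'.

If not (it runs in O(n^2)), then not (the algorithm runs in O(n)).


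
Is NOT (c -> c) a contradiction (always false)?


Truth table over {c}:
c | φ
-----
F | F
T | F
Every row is false.

Yes, it is a contradiction.


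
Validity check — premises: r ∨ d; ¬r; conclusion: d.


This matches the form of disjunctive syllogism: the conclusion follows in every model of the premises.

Valid.


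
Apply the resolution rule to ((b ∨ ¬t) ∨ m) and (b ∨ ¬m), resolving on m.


The clauses contain complementary literals m and ¬m.
Resolution eliminates this pair and disjoins the remaining literals (merging duplicates).

(b ∨ ¬t)


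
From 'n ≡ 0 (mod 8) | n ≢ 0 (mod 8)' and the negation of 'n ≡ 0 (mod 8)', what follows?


Disjunctive syllogism: from (P ∨ Q) and ¬P, infer Q.
One disjunct, 'n ≡ 0 (mod 8)', is ruled out; the other must hold.

n ≢ 0 (mod 8)


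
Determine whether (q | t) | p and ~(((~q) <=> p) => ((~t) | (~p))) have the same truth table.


Compare truth tables:
p | q | t | φ | ψ
-----------------
False | False | False | False | False
True | False | False | True | False
False | True | False | True | False
True | True | False | True | False
False | False | True | True | False
True | False | True | True | True
False | True | True | True | False
True | True | True | True | False
They differ at row 2 (p=True, q=False, t=False): φ=True but ψ=False.

No, they are not logically equivalent.


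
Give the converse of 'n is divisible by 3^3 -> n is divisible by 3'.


The converse of (P → Q) is (Q → P). It is not in general equivalent to the original.
Here P = 'n is divisible by 3^3' and Q = 'n is divisible by 3'.

If n is divisible by 3, then n is divisible by 3^3.


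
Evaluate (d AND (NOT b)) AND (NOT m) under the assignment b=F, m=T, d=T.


Substitute b=F, m=T, d=T:
NOT b = T
d AND (NOT b) = T AND T = T
NOT m = F
(d AND (NOT b)) AND (NOT m) = T AND F = F

F


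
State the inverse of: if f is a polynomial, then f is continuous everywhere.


The inverse of (P → Q) is (¬P → ¬Q). It is equivalent to the converse, not to the original.
Here P = 'f is a polynomial' and Q = 'f is continuous everywhere'.

If not (f is a polynomial), then not (f is continuous everywhere).


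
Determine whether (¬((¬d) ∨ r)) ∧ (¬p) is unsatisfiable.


Truth table over {d, p, r}:
d | p | r | φ
-------------
F | F | F | F
T | F | F | T
F | T | F | F
T | T | F | F
F | F | T | F
T | F | T | F
F | T | T | F
T | T | T | F
Satisfying assignment at row 2: d=T, p=F, r=F gives T.

No, it is not a contradiction.


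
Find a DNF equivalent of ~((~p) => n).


Step 1: Rewrite implication then negate: ¬(¬(¬p) ∨ n) = (¬p) ∧ ¬n.

(~p) & (~n)


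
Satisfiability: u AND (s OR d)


Search for a satisfying assignment over {d, s, u}.
Try d=T, s=F, u=T: the formula evaluates to T.
A satisfying assignment exists.

Satisfiable.


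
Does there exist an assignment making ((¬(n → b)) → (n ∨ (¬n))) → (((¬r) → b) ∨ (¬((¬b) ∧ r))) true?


Search for a satisfying assignment over {b, n, r}.
Try b=F, n=F, r=F: the formula evaluates to T.
A satisfying assignment exists.

Satisfiable.


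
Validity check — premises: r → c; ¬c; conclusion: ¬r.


This matches the form of modus tollens: the conclusion follows in every model of the premises.

Valid.


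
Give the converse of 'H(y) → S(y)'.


The converse of (P → Q) is (Q → P). It is not in general equivalent to the original.
Here P = 'H(y)' and Q = 'S(y)'.

If S(y), then H(y).


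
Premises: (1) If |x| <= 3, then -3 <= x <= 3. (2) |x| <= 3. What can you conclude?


Modus ponens: from (P → Q) and P, infer Q.
P = '|x| <= 3' is asserted, and P → Q holds, so Q follows.

-3 <= x <= 3.


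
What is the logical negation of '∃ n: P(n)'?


¬(∀ x: φ) = ∃ x: ¬φ, and ¬(∃ x: φ) = ∀ x: ¬φ.
Apply to the existential statement.

∀ n: ¬(P(n))


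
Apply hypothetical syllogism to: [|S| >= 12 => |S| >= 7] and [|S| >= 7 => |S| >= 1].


Hypothetical syllogism: from (P → Q) and (Q → R), infer (P → R).
Chain the two implications through the shared middle term '|S| >= 7'.

|S| >= 12 => |S| >= 1


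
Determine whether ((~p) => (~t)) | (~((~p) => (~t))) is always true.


Build the truth table over {p, t}:
p | t | φ
---------
False | False | True
True | False | True
False | True | True
True | True | True
Every row evaluates to true.

Yes, it is a tautology.


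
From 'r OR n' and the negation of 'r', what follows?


Disjunctive syllogism: from (P ∨ Q) and ¬P, infer Q.
One disjunct, 'r', is ruled out; the other must hold.

n


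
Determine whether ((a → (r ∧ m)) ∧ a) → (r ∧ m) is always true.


Build the truth table over {a, m, r}:
a | m | r | φ
-------------
F | F | F | T
T | F | F | T
F | T | F | T
T | T | F | T
F | F | T | T
T | F | T | T
F | T | T | T
T | T | T | T
Every row evaluates to true.

Yes, it is a tautology.


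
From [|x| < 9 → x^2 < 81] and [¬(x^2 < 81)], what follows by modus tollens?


Modus tollens: from (P → Q) and ¬Q, infer ¬P.
Q = 'x^2 < 81' is denied; since P → Q, P must also fail.

Not (|x| < 9).


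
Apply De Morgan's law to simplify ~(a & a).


De Morgan: the negation of a conjunction is the disjunction of the negations.
Distribute ~ across &, flipping it to |, and negate each literal.

(~a) | (~a)


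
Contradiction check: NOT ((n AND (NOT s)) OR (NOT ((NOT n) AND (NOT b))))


Truth table over {b, n, s}:
b | n | s | φ
-------------
F | F | F | T
T | F | F | F
F | T | F | F
T | T | F | F
F | F | T | T
T | F | T | F
F | T | T | F
T | T | T | F
Satisfying assignment at row 1: b=F, n=F, s=F gives T.

No, it is not a contradiction.


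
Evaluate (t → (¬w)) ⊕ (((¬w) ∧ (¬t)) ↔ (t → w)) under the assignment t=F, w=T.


Substitute t=F, w=T:
¬w = F
t → (¬w) = F → F = T
¬w = F
¬t = T
(¬w) ∧ (¬t) = F ∧ T = F
t → w = F → T = T
((¬w) ∧ (¬t)) ↔ (t → w) = F ↔ T = F
(t → (¬w)) ⊕ (((¬w) ∧ (¬t)) ↔ (t → w)) = T ⊕ F = T

T


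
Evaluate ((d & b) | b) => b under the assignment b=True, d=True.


Substitute b=True, d=True:
d & b = True & True = True
(d & b) | b = True | True = True
((d & b) | b) => b = True => True = True

True


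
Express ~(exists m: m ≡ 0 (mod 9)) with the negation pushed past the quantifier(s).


¬(forall x: φ) = exists x: ¬φ, and ¬(exists x: φ) = forall x: ¬φ.
Apply to the existential statement.

forall m: ~(m ≡ 0 (mod 9))


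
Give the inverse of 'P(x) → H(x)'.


The inverse of (P → Q) is (¬P → ¬Q). It is equivalent to the converse, not to the original.
Here P = 'P(x)' and Q = 'H(x)'.

If not (P(x)), then not (H(x)).


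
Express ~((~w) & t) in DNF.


Step 1: Apply De Morgan: ¬((¬w) ∧ t) = ¬(¬w) ∨ ¬t.
Step 2: Eliminate any double negations (¬¬X = X).

w | (~t)


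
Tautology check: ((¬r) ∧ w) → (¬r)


Build the truth table over {r, w}:
r | w | φ
---------
F | F | T
T | F | T
F | T | T
T | T | T
Every row evaluates to true.

Yes, it is a tautology.


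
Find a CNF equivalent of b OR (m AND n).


Step 1: Distribute ∨ over ∧: b ∨ (m ∧ n) = (b ∨ m) ∧ (b ∨ n).

(b OR m) AND (b OR n)


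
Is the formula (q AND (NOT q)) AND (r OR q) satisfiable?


Check all 4 assignments over {q, r}:
q | r | φ
---------
F | F | F
T | F | F
F | T | F
T | T | F
No assignment makes the formula true.

Unsatisfiable.


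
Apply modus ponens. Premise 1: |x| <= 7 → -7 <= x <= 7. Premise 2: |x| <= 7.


Modus ponens: from (P → Q) and P, infer Q.
P = '|x| <= 7' is asserted, and P → Q holds, so Q follows.

-7 <= x <= 7.


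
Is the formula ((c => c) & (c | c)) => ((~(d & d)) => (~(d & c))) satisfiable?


Search for a satisfying assignment over {c, d}.
Try c=False, d=False: the formula evaluates to True.
A satisfying assignment exists.

Satisfiable.


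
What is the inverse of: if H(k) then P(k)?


The inverse of (P → Q) is (¬P → ¬Q). It is equivalent to the converse, not to the original.
Here P = 'H(k)' and Q = 'P(k)'.

If not (H(k)), then not (P(k)).


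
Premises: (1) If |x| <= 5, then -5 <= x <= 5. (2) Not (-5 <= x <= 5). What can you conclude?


Modus tollens: from (P → Q) and ¬Q, infer ¬P.
Q = '-5 <= x <= 5' is denied; since P → Q, P must also fail.

Not (|x| <= 5).


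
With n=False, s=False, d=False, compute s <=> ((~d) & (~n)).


Substitute n=False, s=False, d=False:
~d = True
~n = True
(~d) & (~n) = True & True = True
s <=> ((~d) & (~n)) = False <=> True = False

False


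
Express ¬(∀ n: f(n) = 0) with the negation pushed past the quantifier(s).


¬(∀ x: φ) = ∃ x: ¬φ, and ¬(∃ x: φ) = ∀ x: ¬φ.
Apply to the universal statement.

∃ n: ¬(f(n) = 0)


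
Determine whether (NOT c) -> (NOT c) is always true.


Build the truth table over {c}:
c | φ
-----
F | T
T | T
Every row evaluates to true.

Yes, it is a tautology.


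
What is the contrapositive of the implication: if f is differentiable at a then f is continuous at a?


The contrapositive of (P → Q) is (¬Q → ¬P); it is logically equivalent to the original.
Here P = 'f is differentiable at a' and Q = 'f is continuous at a'.

If not (f is continuous at a), then not (f is differentiable at a).


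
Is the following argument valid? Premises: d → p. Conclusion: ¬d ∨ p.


This matches the form of material implication: the conclusion follows in every model of the premises.

Valid.


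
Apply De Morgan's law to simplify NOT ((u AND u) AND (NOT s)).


De Morgan: the negation of a conjunction is the disjunction of the negations.
Distribute NOT across AND, flipping it to OR, and negate each literal.

((NOT u) OR (NOT u)) OR s


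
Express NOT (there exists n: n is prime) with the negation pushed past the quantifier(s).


¬(for all x: φ) = there exists x: ¬φ, and ¬(there exists x: φ) = for all x: ¬φ.
Apply to the existential statement.

for all n: NOT(n is prime)


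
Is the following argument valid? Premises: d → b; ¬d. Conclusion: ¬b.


This is denying the antecedent (fallacy). There exist truth assignments where the premises are all true but the conclusion is false.

Invalid.


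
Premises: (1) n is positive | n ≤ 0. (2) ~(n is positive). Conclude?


Disjunctive syllogism: from (P ∨ Q) and ¬P, infer Q.
One disjunct, 'n is positive', is ruled out; the other must hold.

n ≤ 0


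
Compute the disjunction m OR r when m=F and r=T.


Disjunction is false only when both operands are false.
Substitute: m=F, r=T.
F OR T evaluates to T.

T


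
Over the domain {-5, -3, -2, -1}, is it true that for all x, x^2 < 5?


Evaluate the predicate on each element: -5:F, -3:F, -2:T, -1:T.
Counterexample x = -5 fails the predicate.

F


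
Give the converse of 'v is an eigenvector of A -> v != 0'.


The converse of (P → Q) is (Q → P). It is not in general equivalent to the original.
Here P = 'v is an eigenvector of A' and Q = 'v != 0'.

If v != 0, then v is an eigenvector of A.


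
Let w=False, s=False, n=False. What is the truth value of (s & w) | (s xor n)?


Substitute w=False, s=False, n=False:
s & w = False & False = False
s xor n = False xor False = False
(s & w) | (s xor n) = False | False = False

False


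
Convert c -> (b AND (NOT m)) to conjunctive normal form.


Step 1: Rewrite c → (b ∧ (¬m)) as ¬c ∨ (b ∧ (¬m)).
Step 2: Distribute ∨ over ∧.

((NOT c) OR b) AND ((NOT c) OR (NOT m))


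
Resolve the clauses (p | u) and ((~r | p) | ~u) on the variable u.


The clauses contain complementary literals u and ~u.
Resolution eliminates this pair and disjoins the remaining literals (merging duplicates).

(p | ~r)


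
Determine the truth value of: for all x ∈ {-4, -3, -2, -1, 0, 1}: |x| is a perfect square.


Evaluate the predicate on each element: -4:T, -3:F, -2:F, -1:T, 0:T, 1:T.
Counterexample x = -3 fails the predicate.

F


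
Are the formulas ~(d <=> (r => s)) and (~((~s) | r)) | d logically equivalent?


Compare truth tables:
d | r | s | φ | ψ
-----------------
False | False | False | True | False
True | False | False | False | True
False | True | False | False | False
True | True | False | True | True
False | False | True | True | True
True | False | True | False | True
False | True | True | True | False
True | True | True | False | True
They differ at row 1 (d=False, r=False, s=False): φ=True but ψ=False.

No, they are not logically equivalent.


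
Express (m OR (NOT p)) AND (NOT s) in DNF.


Step 1: Distribute ∧ over ∨: (m ∨ (¬p)) ∧ (¬s) = (m ∧ (¬s)) ∨ ((¬p) ∧ (¬s)).

(m AND (NOT s)) OR ((NOT p) AND (NOT s))


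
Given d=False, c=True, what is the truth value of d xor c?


Exclusive or is true when exactly one operand is true.
Substitute: d=False, c=True.
False xor True evaluates to True.

True


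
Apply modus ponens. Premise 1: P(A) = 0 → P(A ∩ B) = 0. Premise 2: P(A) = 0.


Modus ponens: from (P → Q) and P, infer Q.
P = 'P(A) = 0' is asserted, and P → Q holds, so Q follows.

P(A ∩ B) = 0.


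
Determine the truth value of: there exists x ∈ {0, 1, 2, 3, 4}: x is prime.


Evaluate the predicate on each element: 0:F, 1:F, 2:T, 3:T, 4:F.
Witness x = 2 satisfies the predicate.

T


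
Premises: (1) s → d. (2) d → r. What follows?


Hypothetical syllogism: from (P → Q) and (Q → R), infer (P → R).
Chain the two implications through the shared middle term 'd'.

s → r


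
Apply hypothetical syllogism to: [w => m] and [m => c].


Hypothetical syllogism: from (P → Q) and (Q → R), infer (P → R).
Chain the two implications through the shared middle term 'm'.

w => c


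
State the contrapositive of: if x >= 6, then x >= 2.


The contrapositive of (P → Q) is (¬Q → ¬P); it is logically equivalent to the original.
Here P = 'x >= 6' and Q = 'x >= 2'.

If not (x >= 2), then not (x >= 6).


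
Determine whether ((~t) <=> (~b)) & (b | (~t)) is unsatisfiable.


Truth table over {b, t}:
b | t | φ
---------
False | False | True
True | False | False
False | True | False
True | True | True
Satisfying assignment at row 1: b=False, t=False gives True.

No, it is not a contradiction.


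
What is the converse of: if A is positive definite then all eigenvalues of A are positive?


The converse of (P → Q) is (Q → P). It is not in general equivalent to the original.
Here P = 'A is positive definite' and Q = 'all eigenvalues of A are positive'.

If all eigenvalues of A are positive, then A is positive definite.


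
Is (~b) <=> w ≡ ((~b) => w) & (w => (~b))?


Compare truth tables:
b | w | φ | ψ
-------------
False | False | False | False
True | False | True | True
False | True | True | True
True | True | False | False
The columns φ and ψ agree on every row.

Yes, they are logically equivalent.


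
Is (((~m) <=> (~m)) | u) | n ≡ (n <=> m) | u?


Compare truth tables:
m | n | u | φ | ψ
-----------------
False | False | False | True | True
True | False | False | True | False
False | True | False | True | False
True | True | False | True | True
False | False | True | True | True
True | False | True | True | True
False | True | True | True | True
True | True | True | True | True
They differ at row 2 (m=True, n=False, u=False): φ=True but ψ=False.

No, they are not logically equivalent.


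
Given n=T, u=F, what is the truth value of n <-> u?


Biconditional is true when both operands have the same truth value.
Substitute: n=T, u=F.
T <-> F evaluates to F.

F


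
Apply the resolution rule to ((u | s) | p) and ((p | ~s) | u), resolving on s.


The clauses contain complementary literals s and ~s.
Resolution eliminates this pair and disjoins the remaining literals (merging duplicates).

(p | u)


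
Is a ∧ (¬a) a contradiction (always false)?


Truth table over {a}:
a | φ
-----
F | F
T | F
Every row is false.

Yes, it is a contradiction.


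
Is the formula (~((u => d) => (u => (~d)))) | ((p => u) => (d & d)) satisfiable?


Search for a satisfying assignment over {d, p, u}.
Try d=True, p=False, u=False: the formula evaluates to True.
A satisfying assignment exists.

Satisfiable.


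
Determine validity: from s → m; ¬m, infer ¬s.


This matches the form of modus tollens: the conclusion follows in every model of the premises.

Valid.


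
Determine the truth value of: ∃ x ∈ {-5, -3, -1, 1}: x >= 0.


Evaluate the predicate on each element: -5:F, -3:F, -1:F, 1:T.
Witness x = 1 satisfies the predicate.

T


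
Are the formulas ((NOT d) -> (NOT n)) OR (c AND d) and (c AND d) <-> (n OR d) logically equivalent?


Compare truth tables:
c | d | n | φ | ψ
-----------------
F | F | F | T | T
T | F | F | T | T
F | T | F | T | F
T | T | F | T | T
F | F | T | F | F
T | F | T | F | F
F | T | T | T | F
T | T | T | T | T
They differ at row 3 (c=F, d=T, n=F): φ=T but ψ=F.

No, they are not logically equivalent.


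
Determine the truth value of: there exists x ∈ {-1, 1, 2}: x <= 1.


Evaluate the predicate on each element: -1:T, 1:T, 2:F.
Witness x = -1 satisfies the predicate.

T


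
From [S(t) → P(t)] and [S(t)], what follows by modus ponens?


Modus ponens: from (P → Q) and P, infer Q.
P = 'S(t)' is asserted, and P → Q holds, so Q follows.

P(t).


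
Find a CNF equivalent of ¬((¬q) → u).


Step 1: Rewrite (¬q) → u as ¬(¬q) ∨ u.
Step 2: Negate: ¬(¬(¬q) ∨ u) = (¬q) ∧ ¬u (De Morgan + double negation).

(¬q) ∧ (¬u)


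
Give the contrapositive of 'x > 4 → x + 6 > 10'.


The contrapositive of (P → Q) is (¬Q → ¬P); it is logically equivalent to the original.
Here P = 'x > 4' and Q = 'x + 6 > 10'.

If not (x + 6 > 10), then not (x > 4).


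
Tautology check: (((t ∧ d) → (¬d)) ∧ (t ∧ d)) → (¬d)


Build the truth table over {d, t}:
d | t | φ
---------
F | F | T
T | F | T
F | T | T
T | T | T
Every row evaluates to true.

Yes, it is a tautology.


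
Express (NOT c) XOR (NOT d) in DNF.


Step 1: (¬c) ⊕ (¬d) is true exactly when they disagree: ((¬c) ∧ ¬(¬d)) ∨ (¬(¬c) ∧ (¬d)).
Step 2: Eliminate any double negations (¬¬X = X).

((NOT c) AND d) OR (c AND (NOT d))


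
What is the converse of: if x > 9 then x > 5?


The converse of (P → Q) is (Q → P). It is not in general equivalent to the original.
Here P = 'x > 9' and Q = 'x > 5'.

If x > 5, then x > 9.


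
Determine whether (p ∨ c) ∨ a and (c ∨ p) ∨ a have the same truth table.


Compare truth tables:
a | c | p | φ | ψ
-----------------
F | F | F | F | F
T | F | F | T | T
F | T | F | T | T
T | T | F | T | T
F | F | T | T | T
T | F | T | T | T
F | T | T | T | T
T | T | T | T | T
The columns φ and ψ agree on every row.

Yes, they are logically equivalent.


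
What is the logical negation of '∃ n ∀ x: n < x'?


Negation flips each quantifier (∀↔∃) and negates the inner predicate.
¬(∃ n ∀ x: φ) = ∀ n ∃ x: ¬φ.

∀ n ∃ x: ¬(n < x)


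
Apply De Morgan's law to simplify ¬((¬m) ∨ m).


De Morgan: the negation of a disjunction is the conjunction of the negations.
Distribute ¬ across ∨, flipping it to ∧, and negate each literal.

m ∧ (¬m)


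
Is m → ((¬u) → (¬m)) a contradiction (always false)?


Truth table over {m, u}:
m | u | φ
---------
F | F | T
T | F | F
F | T | T
T | T | T
Satisfying assignment at row 1: m=F, u=F gives T.

No, it is not a contradiction.
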